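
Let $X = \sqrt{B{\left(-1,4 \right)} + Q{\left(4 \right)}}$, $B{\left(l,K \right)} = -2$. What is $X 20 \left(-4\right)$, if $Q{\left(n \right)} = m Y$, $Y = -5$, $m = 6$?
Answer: $- 320 i \sqrt{2} \approx - 452.55 i$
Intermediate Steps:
$Q{\left(n \right)} = -30$ ($Q{\left(n \right)} = 6 \left(-5\right) = -30$)
$X = 4 i \sqrt{2}$ ($X = \sqrt{-2 - 30} = \sqrt{-32} = 4 i \sqrt{2} \approx 5.6569 i$)
$X 20 \left(-4\right) = 4 i \sqrt{2} \cdot 20 \left(-4\right) = 80 i \sqrt{2} \left(-4\right) = - 320 i \sqrt{2}$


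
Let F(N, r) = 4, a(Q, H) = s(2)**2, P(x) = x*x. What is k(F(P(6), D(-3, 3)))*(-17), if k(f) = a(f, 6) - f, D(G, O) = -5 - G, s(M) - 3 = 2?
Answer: -357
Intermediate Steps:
s(M) = 5 (s(M) = 3 + 2 = 5)
P(x) = x**2
a(Q, H) = 25 (a(Q, H) = 5**2 = 25)
k(f) = 25 - f
k(F(P(6), D(-3, 3)))*(-17) = (25 - 1*4)*(-17) = (25 - 4)*(-17) = 21*(-17) = -357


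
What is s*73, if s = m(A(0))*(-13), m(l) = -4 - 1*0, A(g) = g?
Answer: 3796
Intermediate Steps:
m(l) = -4 (m(l) = -4 + 0 = -4)
s = 52 (s = -4*(-13) = 52)
s*73 = 52*73 = 3796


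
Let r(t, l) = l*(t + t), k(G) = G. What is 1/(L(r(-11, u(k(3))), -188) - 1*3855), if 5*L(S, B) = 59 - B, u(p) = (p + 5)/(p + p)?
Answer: -5/19028 ≈ -0.00026277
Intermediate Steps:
u(p) = (5 + p)/(2*p) (u(p) = (5 + p)/((2*p)) = (5 + p)*(1/(2*p)) = (5 + p)/(2*p))
r(t, l) = 2*l*t (r(t, l) = l*(2*t) = 2*l*t)
L(S, B) = 59/5 - B/5 (L(S, B) = (59 - B)/5 = 59/5 - B/5)
1/(L(r(-11, u(k(3))), -188) - 1*3855) = 1/((59/5 - ⅕*(-188)) - 1*3855) = 1/((59/5 + 188/5) - 3855) = 1/(247/5 - 3855) = 1/(-19028/5) = -5/19028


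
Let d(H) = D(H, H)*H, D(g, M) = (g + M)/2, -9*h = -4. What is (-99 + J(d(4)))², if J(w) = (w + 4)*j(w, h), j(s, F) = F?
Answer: 657721/81 ≈ 8120.0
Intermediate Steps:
h = 4/9 (h = -⅑*(-4) = 4/9 ≈ 0.44444)
D(g, M) = M/2 + g/2 (D(g, M) = (M + g)*(½) = M/2 + g/2)
d(H) = H² (d(H) = (H/2 + H/2)*H = H*H = H²)
J(w) = 16/9 + 4*w/9 (J(w) = (w + 4)*(4/9) = (4 + w)*(4/9) = 16/9 + 4*w/9)
(-99 + J(d(4)))² = (-99 + (16/9 + (4/9)*4²))² = (-99 + (16/9 + (4/9)*16))² = (-99 + (16/9 + 64/9))² = (-99 + 80/9)² = (-811/9)² = 657721/81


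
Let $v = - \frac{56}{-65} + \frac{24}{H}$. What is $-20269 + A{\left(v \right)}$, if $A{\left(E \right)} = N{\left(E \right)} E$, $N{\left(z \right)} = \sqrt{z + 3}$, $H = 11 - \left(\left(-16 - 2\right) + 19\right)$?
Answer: $-20269 + \frac{212 \sqrt{26455}}{4225} \approx -20261.0$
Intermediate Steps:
$H = 10$ ($H = 11 - \left(-18 + 19\right) = 11 - 1 = 10$)
$v = \frac{212}{65}$ ($v = - \frac{56}{-65} + \frac{24}{10} = \left(-56\right) \left(- \frac{1}{65}\right) + 24 \cdot \frac{1}{10} = \frac{56}{65} + \frac{12}{5} = \frac{212}{65} \approx 3.2615$)
$N{\left(z \right)} = \sqrt{3 + z}$
$A{\left(E \right)} = E \sqrt{3 + E}$ ($A{\left(E \right)} = \sqrt{3 + E} E = E \sqrt{3 + E}$)
$-20269 + A{\left(v \right)} = -20269 + \frac{212 \sqrt{3 + \frac{212}{65}}}{65} = -20269 + \frac{212 \sqrt{\frac{407}{65}}}{65} = -20269 + \frac{212 \frac{\sqrt{26455}}{65}}{65} = -20269 + \frac{212 \sqrt{26455}}{4225}$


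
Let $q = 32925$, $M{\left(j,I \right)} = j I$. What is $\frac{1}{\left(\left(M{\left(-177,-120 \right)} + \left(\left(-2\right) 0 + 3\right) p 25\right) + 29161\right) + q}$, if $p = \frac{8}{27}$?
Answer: $\frac{9}{750134} \approx 1.1998 \cdot 10^{-5}$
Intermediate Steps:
$M{\left(j,I \right)} = I j$
$p = \frac{8}{27}$ ($p = 8 \cdot \frac{1}{27} = \frac{8}{27} \approx 0.2963$)
$\frac{1}{\left(\left(M{\left(-177,-120 \right)} + \left(\left(-2\right) 0 + 3\right) p 25\right) + 29161\right) + q} = \frac{1}{\left(\left(\left(-120\right) \left(-177\right) + \left(\left(-2\right) 0 + 3\right) \frac{8}{27} \cdot 25\right) + 29161\right) + 32925} = \frac{1}{\left(\left(21240 + \left(0 + 3\right) \frac{8}{27} \cdot 25\right) + 29161\right) + 32925} = \frac{1}{\left(\left(21240 + 3 \cdot \frac{8}{27} \cdot 25\right) + 29161\right) + 32925} = \frac{1}{\left(\left(21240 + \frac{8}{9} \cdot 25\right) + 29161\right) + 32925} = \frac{1}{\left(\left(21240 + \frac{200}{9}\right) + 29161\right) + 32925} = \frac{1}{\left(\frac{191360}{9} + 29161\right) + 32925} = \frac{1}{\frac{453809}{9} + 32925} = \frac{1}{\frac{750134}{9}} = \frac{9}{750134}$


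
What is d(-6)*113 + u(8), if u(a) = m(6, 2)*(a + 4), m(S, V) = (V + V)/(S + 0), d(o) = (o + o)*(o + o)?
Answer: 16280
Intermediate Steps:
d(o) = 4*o**2 (d(o) = (2*o)*(2*o) = 4*o**2)
m(S, V) = 2*V/S (m(S, V) = (2*V)/S = 2*V/S)
u(a) = 8/3 + 2*a/3 (u(a) = (2*2/6)*(a + 4) = (2*2*(1/6))*(4 + a) = 2*(4 + a)/3 = 8/3 + 2*a/3)
d(-6)*113 + u(8) = (4*(-6)**2)*113 + (8/3 + (2/3)*8) = (4*36)*113 + (8/3 + 16/3) = 144*113 + 8 = 16272 + 8 = 16280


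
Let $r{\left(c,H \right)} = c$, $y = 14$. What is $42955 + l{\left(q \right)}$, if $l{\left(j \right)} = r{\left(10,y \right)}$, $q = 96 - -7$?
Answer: $42965$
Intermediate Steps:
$q = 103$ ($q = 96 + 7 = 103$)
$l{\left(j \right)} = 10$
$42955 + l{\left(q \right)} = 42955 + 10 = 42965$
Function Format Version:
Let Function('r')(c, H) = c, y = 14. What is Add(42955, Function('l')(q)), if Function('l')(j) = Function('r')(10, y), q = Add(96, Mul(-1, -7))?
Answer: 42965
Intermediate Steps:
q = 103 (q = Add(96, 7) = 103)
Function('l')(j) = 10
Add(42955, Function('l')(q)) = Add(42955, 10) = 42965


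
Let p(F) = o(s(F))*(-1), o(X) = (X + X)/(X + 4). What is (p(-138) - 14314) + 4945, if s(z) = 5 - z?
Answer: -1377529/147 ≈ -9370.9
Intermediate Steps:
o(X) = 2*X/(4 + X) (o(X) = (2*X)/(4 + X) = 2*X/(4 + X))
p(F) = -2*(5 - F)/(9 - F) (p(F) = (2*(5 - F)/(4 + (5 - F)))*(-1) = (2*(5 - F)/(9 - F))*(-1) = -2*(5 - F)/(9 - F))
(p(-138) - 14314) + 4945 = (2*(5 - 1*(-138))/(-9 - 138) - 14314) + 4945 = (2*(5 + 138)/(-147) - 14314) + 4945 = (2*(-1/147)*143 - 14314) + 4945 = (-286/147 - 14314) + 4945 = -2104444/147 + 4945 = -1377529/147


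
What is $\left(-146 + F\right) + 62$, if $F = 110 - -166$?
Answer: $192$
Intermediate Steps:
$F = 276$ ($F = 110 + 166 = 276$)
$\left(-146 + F\right) + 62 = \left(-146 + 276\right) + 62 = 130 + 62 = 192$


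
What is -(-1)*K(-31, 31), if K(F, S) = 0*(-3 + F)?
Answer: 0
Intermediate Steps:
K(F, S) = 0
-(-1)*K(-31, 31) = -(-1)*0 = -1*0 = 0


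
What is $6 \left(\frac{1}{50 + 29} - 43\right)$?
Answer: $- \frac{20376}{79} \approx -257.92$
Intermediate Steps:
$6 \left(\frac{1}{50 + 29} - 43\right) = 6 \left(\frac{1}{79} - 43\right) = 6 \left(- \frac{3396}{79}\right) = - \frac{20376}{79}$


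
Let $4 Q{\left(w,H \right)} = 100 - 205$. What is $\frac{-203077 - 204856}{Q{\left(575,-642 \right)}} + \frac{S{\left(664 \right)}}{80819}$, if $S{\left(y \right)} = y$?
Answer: $\frac{131875018228}{8485995} \approx 15540.0$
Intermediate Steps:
$Q{\left(w,H \right)} = - \frac{105}{4}$ ($Q{\left(w,H \right)} = \frac{100 - 205}{4} = \frac{1}{4} \left(-105\right) = - \frac{105}{4}$)
$\frac{-203077 - 204856}{Q{\left(575,-642 \right)}} + \frac{S{\left(664 \right)}}{80819} = \frac{-203077 - 204856}{- \frac{105}{4}} + \frac{664}{80819} = \left(-203077 - 204856\right) \left(- \frac{4}{105}\right) + 664 \cdot \frac{1}{80819} = \left(-407933\right) \left(- \frac{4}{105}\right) + \frac{664}{80819} = \frac{1631732}{105} + \frac{664}{80819} = \frac{131875018228}{8485995}$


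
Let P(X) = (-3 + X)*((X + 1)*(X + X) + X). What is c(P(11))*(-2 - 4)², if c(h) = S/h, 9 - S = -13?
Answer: 9/25 ≈ 0.36000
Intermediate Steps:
S = 22 (S = 9 - 1*(-13) = 9 + 13 = 22)
P(X) = (-3 + X)*(X + 2*X*(1 + X)) (P(X) = (-3 + X)*((1 + X)*(2*X) + X) = (-3 + X)*(2*X*(1 + X) + X) = (-3 + X)*(X + 2*X*(1 + X)))
c(h) = 22/h
c(P(11))*(-2 - 4)² = (22/((11*(-9 - 3*11 + 2*11²))))*(-2 - 4)² = (22/((11*(-9 - 33 + 2*121))))*(-6)² = (22/((11*(-9 - 33 + 242))))*36 = (22/((11*200)))*36 = (22/2200)*36 = (22*(1/2200))*36 = (1/100)*36 = 9/25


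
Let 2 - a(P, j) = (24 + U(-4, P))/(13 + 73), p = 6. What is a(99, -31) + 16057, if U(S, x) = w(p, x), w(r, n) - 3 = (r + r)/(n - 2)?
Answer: 133961547/8342 ≈ 16059.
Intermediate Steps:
w(r, n) = 3 + 2*r/(-2 + n) (w(r, n) = 3 + (r + r)/(n - 2) = 3 + (2*r)/(-2 + n) = 3 + 2*r/(-2 + n))
U(S, x) = (6 + 3*x)/(-2 + x) (U(S, x) = (-6 + 2*6 + 3*x)/(-2 + x) = (-6 + 12 + 3*x)/(-2 + x) = (6 + 3*x)/(-2 + x))
a(P, j) = 74/43 - 3*(2 + P)/(86*(-2 + P)) (a(P, j) = 2 - (24 + 3*(2 + P)/(-2 + P))/(13 + 73) = 2 - (24 + 3*(2 + P)/(-2 + P))/86 = 2 - (12/43 + 3*(2 + P)/(86*(-2 + P))) = 2 + (-12/43 - 3*(2 + P)/(86*(-2 + P))) = 74/43 - 3*(2 + P)/(86*(-2 + P)))
a(99, -31) + 16057 = (-302 + 145*99)/(86*(-2 + 99)) + 16057 = (1/86)*(-302 + 14355)/97 + 16057 = (1/86)*(1/97)*14053 + 16057 = 14053/8342 + 16057 = 133961547/8342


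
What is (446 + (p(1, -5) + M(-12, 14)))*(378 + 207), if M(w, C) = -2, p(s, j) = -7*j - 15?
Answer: 271440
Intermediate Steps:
p(s, j) = -15 - 7*j
(446 + (p(1, -5) + M(-12, 14)))*(378 + 207) = (446 + ((-15 - 7*(-5)) - 2))*(378 + 207) = (446 + ((-15 + 35) - 2))*585 = (446 + (20 - 2))*585 = (446 + 18)*585 = 464*585 = 271440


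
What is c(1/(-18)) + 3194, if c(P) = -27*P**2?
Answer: 38327/12 ≈ 3193.9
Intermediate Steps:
c(1/(-18)) + 3194 = -27*(1/(-18))**2 + 3194 = -27*(-1/18)**2 + 3194 = -27*1/324 + 3194 = -1/12 + 3194 = 38327/12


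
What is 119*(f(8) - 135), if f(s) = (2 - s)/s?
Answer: -64617/4 ≈ -16154.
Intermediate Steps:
f(s) = (2 - s)/s
119*(f(8) - 135) = 119*((2 - 1*8)/8 - 135) = 119*((2 - 8)/8 - 135) = 119*((⅛)*(-6) - 135) = 119*(-¾ - 135) = 119*(-543/4) = -64617/4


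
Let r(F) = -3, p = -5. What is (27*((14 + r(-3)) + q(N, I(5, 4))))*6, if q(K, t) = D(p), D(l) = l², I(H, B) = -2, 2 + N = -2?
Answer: 5832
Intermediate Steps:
N = -4 (N = -2 - 2 = -4)
q(K, t) = 25 (q(K, t) = (-5)² = 25)
(27*((14 + r(-3)) + q(N, I(5, 4))))*6 = (27*((14 - 3) + 25))*6 = (27*(11 + 25))*6 = (27*36)*6 = 972*6 = 5832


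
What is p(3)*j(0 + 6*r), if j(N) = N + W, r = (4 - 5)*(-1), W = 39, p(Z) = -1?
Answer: -45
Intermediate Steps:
r = 1 (r = -1*(-1) = 1)
j(N) = 39 + N (j(N) = N + 39 = 39 + N)
p(3)*j(0 + 6*r) = -(39 + (0 + 6*1)) = -(39 + (0 + 6)) = -(39 + 6) = -1*45 = -45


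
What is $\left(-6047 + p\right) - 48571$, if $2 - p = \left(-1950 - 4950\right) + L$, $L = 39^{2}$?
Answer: $-49237$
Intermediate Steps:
$L = 1521$
$p = 5381$ ($p = 2 - \left(\left(-1950 - 4950\right) + 1521\right) = 2 - \left(-6900 + 1521\right) = 2 - -5379 = 2 + 5379 = 5381$)
$\left(-6047 + p\right) - 48571 = \left(-6047 + 5381\right) - 48571 = -666 - 48571 = -49237$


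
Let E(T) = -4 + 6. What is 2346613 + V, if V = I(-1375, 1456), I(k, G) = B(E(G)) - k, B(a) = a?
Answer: 2347990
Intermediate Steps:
E(T) = 2
I(k, G) = 2 - k
V = 1377 (V = 2 - 1*(-1375) = 2 + 1375 = 1377)
2346613 + V = 2346613 + 1377 = 2347990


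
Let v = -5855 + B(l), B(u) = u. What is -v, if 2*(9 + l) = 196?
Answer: 5766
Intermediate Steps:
l = 89 (l = -9 + (1/2)*196 = -9 + 98 = 89)
v = -5766 (v = -5855 + 89 = -5766)
-v = -1*(-5766) = 5766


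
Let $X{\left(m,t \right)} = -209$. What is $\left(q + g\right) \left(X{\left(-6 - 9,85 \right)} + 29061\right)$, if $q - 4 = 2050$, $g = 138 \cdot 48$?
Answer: $250377656$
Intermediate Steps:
$g = 6624$
$q = 2054$ ($q = 4 + 2050 = 2054$)
$\left(q + g\right) \left(X{\left(-6 - 9,85 \right)} + 29061\right) = \left(2054 + 6624\right) \left(-209 + 29061\right) = 8678 \cdot 28852 = 250377656$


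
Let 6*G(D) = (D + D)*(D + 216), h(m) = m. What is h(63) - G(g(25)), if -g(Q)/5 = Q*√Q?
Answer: -255436/3 ≈ -85145.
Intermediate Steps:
g(Q) = -5*Q^(3/2) (g(Q) = -5*Q*√Q = -5*Q^(3/2))
G(D) = D*(216 + D)/3 (G(D) = ((D + D)*(D + 216))/6 = ((2*D)*(216 + D))/6 = (2*D*(216 + D))/6 = D*(216 + D)/3)
h(63) - G(g(25)) = 63 - (-5*25^(3/2))*(216 - 5*25^(3/2))/3 = 63 - (-5*125)*(216 - 5*125)/3 = 63 - (-625)*(216 - 625)/3 = 63 - (-625)*(-409)/3 = 63 - 1*255625/3 = 63 - 255625/3 = -255436/3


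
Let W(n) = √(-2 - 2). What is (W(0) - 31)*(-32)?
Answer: 992 - 64*I ≈ 992.0 - 64.0*I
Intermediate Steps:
W(n) = 2*I (W(n) = √(-4) = 2*I)
(W(0) - 31)*(-32) = (2*I - 31)*(-32) = (-31 + 2*I)*(-32) = 992 - 64*I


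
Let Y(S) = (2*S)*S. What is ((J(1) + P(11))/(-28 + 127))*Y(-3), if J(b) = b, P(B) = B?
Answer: 24/11 ≈ 2.1818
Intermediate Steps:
Y(S) = 2*S²
((J(1) + P(11))/(-28 + 127))*Y(-3) = ((1 + 11)/(-28 + 127))*(2*(-3)²) = (12/99)*(2*9) = (12*(1/99))*18 = (4/33)*18 = 24/11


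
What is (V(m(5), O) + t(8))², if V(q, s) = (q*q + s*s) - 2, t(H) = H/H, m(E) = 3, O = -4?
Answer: 576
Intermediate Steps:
t(H) = 1
V(q, s) = -2 + q² + s² (V(q, s) = (q² + s²) - 2 = -2 + q² + s²)
(V(m(5), O) + t(8))² = ((-2 + 3² + (-4)²) + 1)² = ((-2 + 9 + 16) + 1)² = (23 + 1)² = 24² = 576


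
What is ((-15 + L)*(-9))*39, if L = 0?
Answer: 5265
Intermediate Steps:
((-15 + L)*(-9))*39 = ((-15 + 0)*(-9))*39 = -15*(-9)*39 = 135*39 = 5265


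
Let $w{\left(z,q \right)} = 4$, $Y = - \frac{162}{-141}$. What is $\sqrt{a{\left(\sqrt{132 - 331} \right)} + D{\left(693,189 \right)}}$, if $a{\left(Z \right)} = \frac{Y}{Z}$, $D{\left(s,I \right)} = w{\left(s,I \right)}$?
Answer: $\frac{\sqrt{349914436 - 505062 i \sqrt{199}}}{9353} \approx 2.0001 - 0.02036 i$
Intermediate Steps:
$Y = \frac{54}{47}$ ($Y = \left(-162\right) \left(- \frac{1}{141}\right) = \frac{54}{47} \approx 1.1489$)
$D{\left(s,I \right)} = 4$
$a{\left(Z \right)} = \frac{54}{47 Z}$
$\sqrt{a{\left(\sqrt{132 - 331} \right)} + D{\left(693,189 \right)}} = \sqrt{\frac{54}{47 \sqrt{132 - 331}} + 4} = \sqrt{\frac{54}{47 \sqrt{-199}} + 4} = \sqrt{\frac{54}{47 i \sqrt{199}} + 4} = \sqrt{\frac{54 \left(- \frac{i \sqrt{199}}{199}\right)}{47} + 4} = \sqrt{- \frac{54 i \sqrt{199}}{9353} + 4} = \sqrt{4 - \frac{54 i \sqrt{199}}{9353}}$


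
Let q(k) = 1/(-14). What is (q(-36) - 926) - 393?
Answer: -18467/14 ≈ -1319.1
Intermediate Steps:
q(k) = -1/14
(q(-36) - 926) - 393 = (-1/14 - 926) - 393 = -12965/14 - 393 = -18467/14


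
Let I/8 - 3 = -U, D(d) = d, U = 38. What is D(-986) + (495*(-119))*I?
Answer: 16492414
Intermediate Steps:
I = -280 (I = 24 + 8*(-1*38) = 24 + 8*(-38) = 24 - 304 = -280)
D(-986) + (495*(-119))*I = -986 + (495*(-119))*(-280) = -986 - 58905*(-280) = -986 + 16493400 = 16492414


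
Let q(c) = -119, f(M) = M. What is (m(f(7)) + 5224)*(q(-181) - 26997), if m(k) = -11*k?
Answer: -139566052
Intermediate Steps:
(m(f(7)) + 5224)*(q(-181) - 26997) = (-11*7 + 5224)*(-119 - 26997) = (-77 + 5224)*(-27116) = 5147*(-27116) = -139566052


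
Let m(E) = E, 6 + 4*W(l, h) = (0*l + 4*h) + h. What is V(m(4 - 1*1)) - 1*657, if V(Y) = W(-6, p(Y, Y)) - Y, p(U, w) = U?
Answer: -2631/4 ≈ -657.75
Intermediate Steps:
W(l, h) = -3/2 + 5*h/4 (W(l, h) = -3/2 + ((0*l + 4*h) + h)/4 = -3/2 + ((0 + 4*h) + h)/4 = -3/2 + (4*h + h)/4 = -3/2 + (5*h)/4 = -3/2 + 5*h/4)
V(Y) = -3/2 + Y/4 (V(Y) = (-3/2 + 5*Y/4) - Y = -3/2 + Y/4)
V(m(4 - 1*1)) - 1*657 = (-3/2 + (4 - 1*1)/4) - 1*657 = (-3/2 + (4 - 1)/4) - 657 = (-3/2 + (1/4)*3) - 657 = (-3/2 + 3/4) - 657 = -3/4 - 657 = -2631/4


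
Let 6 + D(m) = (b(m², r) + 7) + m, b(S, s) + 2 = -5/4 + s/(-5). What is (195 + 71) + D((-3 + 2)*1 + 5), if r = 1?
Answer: 5351/20 ≈ 267.55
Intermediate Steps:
b(S, s) = -13/4 - s/5 (b(S, s) = -2 + (-5/4 + s/(-5)) = -2 + (-5*¼ + s*(-⅕)) = -2 + (-5/4 - s/5) = -13/4 - s/5)
D(m) = -49/20 + m (D(m) = -6 + (((-13/4 - ⅕*1) + 7) + m) = -6 + (((-13/4 - ⅕) + 7) + m) = -6 + ((-69/20 + 7) + m) = -6 + (71/20 + m) = -49/20 + m)
(195 + 71) + D((-3 + 2)*1 + 5) = (195 + 71) + (-49/20 + ((-3 + 2)*1 + 5)) = 266 + (-49/20 + (-1*1 + 5)) = 266 + (-49/20 + (-1 + 5)) = 266 + (-49/20 + 4) = 266 + 31/20 = 5351/20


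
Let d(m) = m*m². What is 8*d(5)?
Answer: 1000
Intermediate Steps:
d(m) = m³
8*d(5) = 8*5³ = 8*125 = 1000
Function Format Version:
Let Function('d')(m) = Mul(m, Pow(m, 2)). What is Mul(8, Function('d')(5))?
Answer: 1000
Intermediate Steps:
Function('d')(m) = Pow(m, 3)
Mul(8, Function('d')(5)) = Mul(8, Pow(5, 3)) = Mul(8, 125) = 1000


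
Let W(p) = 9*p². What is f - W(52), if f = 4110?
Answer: -20226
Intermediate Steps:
f - W(52) = 4110 - 9*52² = 4110 - 9*2704 = 4110 - 1*24336 = 4110 - 24336 = -20226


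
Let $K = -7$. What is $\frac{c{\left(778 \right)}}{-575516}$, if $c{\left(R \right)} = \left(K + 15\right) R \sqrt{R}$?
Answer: $- \frac{1556 \sqrt{778}}{143879} \approx -0.30165$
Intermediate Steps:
$c{\left(R \right)} = 8 R^{\frac{3}{2}}$ ($c{\left(R \right)} = \left(-7 + 15\right) R \sqrt{R} = 8 R \sqrt{R} = 8 R^{\frac{3}{2}}$)
$\frac{c{\left(778 \right)}}{-575516} = \frac{8 \cdot 778^{\frac{3}{2}}}{-575516} = 8 \cdot 778 \sqrt{778} \left(- \frac{1}{575516}\right) = 6224 \sqrt{778} \left(- \frac{1}{575516}\right) = - \frac{1556 \sqrt{778}}{143879}$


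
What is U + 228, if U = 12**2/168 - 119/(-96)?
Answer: 154625/672 ≈ 230.10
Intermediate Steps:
U = 1409/672 (U = 144*(1/168) - 119*(-1/96) = 6/7 + 119/96 = 1409/672 ≈ 2.0967)
U + 228 = 1409/672 + 228 = 154625/672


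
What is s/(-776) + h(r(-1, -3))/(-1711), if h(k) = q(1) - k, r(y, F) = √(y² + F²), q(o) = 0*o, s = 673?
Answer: -673/776 + √10/1711 ≈ -0.86542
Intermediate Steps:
q(o) = 0
r(y, F) = √(F² + y²)
h(k) = -k (h(k) = 0 - k = -k)
s/(-776) + h(r(-1, -3))/(-1711) = 673/(-776) - √((-3)² + (-1)²)/(-1711) = 673*(-1/776) - √(9 + 1)*(-1/1711) = -673/776 - √10*(-1/1711) = -673/776 + √10/1711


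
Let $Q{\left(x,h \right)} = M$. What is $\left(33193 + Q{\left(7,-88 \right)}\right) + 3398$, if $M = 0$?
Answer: $36591$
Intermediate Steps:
$Q{\left(x,h \right)} = 0$
$\left(33193 + Q{\left(7,-88 \right)}\right) + 3398 = \left(33193 + 0\right) + 3398 = 33193 + 3398 = 36591$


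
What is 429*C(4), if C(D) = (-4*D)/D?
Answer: -1716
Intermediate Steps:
C(D) = -4
429*C(4) = 429*(-4) = -1716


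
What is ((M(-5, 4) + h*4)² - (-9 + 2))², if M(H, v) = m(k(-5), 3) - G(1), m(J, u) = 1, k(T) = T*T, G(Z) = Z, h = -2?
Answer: 5041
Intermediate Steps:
k(T) = T²
M(H, v) = 0 (M(H, v) = 1 - 1*1 = 1 - 1 = 0)
((M(-5, 4) + h*4)² - (-9 + 2))² = ((0 - 2*4)² - (-9 + 2))² = ((0 - 8)² - 1*(-7))² = ((-8)² + 7)² = (64 + 7)² = 71² = 5041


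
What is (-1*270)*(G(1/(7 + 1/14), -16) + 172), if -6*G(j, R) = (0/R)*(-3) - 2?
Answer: -46530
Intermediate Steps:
G(j, R) = ⅓ (G(j, R) = -((0/R)*(-3) - 2)/6 = -(0*(-3) - 2)/6 = -(0 - 2)/6 = -⅙*(-2) = ⅓)
(-1*270)*(G(1/(7 + 1/14), -16) + 172) = (-1*270)*(⅓ + 172) = -270*517/3 = -46530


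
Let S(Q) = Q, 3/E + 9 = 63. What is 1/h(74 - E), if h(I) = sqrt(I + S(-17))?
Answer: 3*sqrt(82)/205 ≈ 0.13252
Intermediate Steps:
E = 1/18 (E = 3/(-9 + 63) = 3/54 = 3*(1/54) = 1/18 ≈ 0.055556)
h(I) = sqrt(-17 + I) (h(I) = sqrt(I - 17) = sqrt(-17 + I))
1/h(74 - E) = 1/(sqrt(-17 + (74 - 1*1/18))) = 1/(sqrt(-17 + (74 - 1/18))) = 1/(sqrt(-17 + 1331/18)) = 1/(sqrt(1025/18)) = 1/(5*sqrt(82)/6) = 3*sqrt(82)/205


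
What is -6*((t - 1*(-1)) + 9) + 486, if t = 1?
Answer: 420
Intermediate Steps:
-6*((t - 1*(-1)) + 9) + 486 = -6*((1 - 1*(-1)) + 9) + 486 = -6*((1 + 1) + 9) + 486 = -6*(2 + 9) + 486 = -6*11 + 486 = -66 + 486 = 420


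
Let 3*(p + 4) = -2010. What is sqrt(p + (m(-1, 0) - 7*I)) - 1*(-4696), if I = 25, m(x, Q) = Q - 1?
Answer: 4696 + 5*I*sqrt(34) ≈ 4696.0 + 29.155*I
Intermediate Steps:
m(x, Q) = -1 + Q
p = -674 (p = -4 + (1/3)*(-2010) = -4 - 670 = -674)
sqrt(p + (m(-1, 0) - 7*I)) - 1*(-4696) = sqrt(-674 + ((-1 + 0) - 7*25)) - 1*(-4696) = sqrt(-674 + (-1 - 175)) + 4696 = sqrt(-674 - 176) + 4696 = sqrt(-850) + 4696 = 5*I*sqrt(34) + 4696 = 4696 + 5*I*sqrt(34)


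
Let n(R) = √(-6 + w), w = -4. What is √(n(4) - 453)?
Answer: √(-453 + I*√10) ≈ 0.07429 + 21.284*I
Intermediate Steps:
n(R) = I*√10 (n(R) = √(-6 - 4) = √(-10) = I*√10)
√(n(4) - 453) = √(I*√10 - 453) = √(-453 + I*√10)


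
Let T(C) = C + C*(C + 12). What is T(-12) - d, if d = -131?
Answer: 119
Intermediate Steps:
T(C) = C + C*(12 + C)
T(-12) - d = -12*(13 - 12) - 1*(-131) = -12*1 + 131 = -12 + 131 = 119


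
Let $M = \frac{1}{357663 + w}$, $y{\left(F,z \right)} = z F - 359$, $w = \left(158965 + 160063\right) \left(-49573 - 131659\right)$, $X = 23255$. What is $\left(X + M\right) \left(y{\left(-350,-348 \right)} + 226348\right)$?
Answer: $\frac{467620114163712883646}{57817724833} \approx 8.0878 \cdot 10^{9}$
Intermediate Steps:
$w = -57818082496$ ($w = 319028 \left(-181232\right) = -57818082496$)
$y{\left(F,z \right)} = -359 + F z$ ($y{\left(F,z \right)} = F z - 359 = -359 + F z$)
$M = - \frac{1}{57817724833}$ ($M = \frac{1}{357663 - 57818082496} = \frac{1}{-57817724833} = - \frac{1}{57817724833} \approx -1.7296 \cdot 10^{-11}$)
$\left(X + M\right) \left(y{\left(-350,-348 \right)} + 226348\right) = \left(23255 - \frac{1}{57817724833}\right) \left(\left(-359 - -121800\right) + 226348\right) = \frac{1344551190991414 \left(\left(-359 + 121800\right) + 226348\right)}{57817724833} = \frac{1344551190991414 \left(121441 + 226348\right)}{57817724833} = \frac{1344551190991414}{57817724833} \cdot 347789 = \frac{467620114163712883646}{57817724833}$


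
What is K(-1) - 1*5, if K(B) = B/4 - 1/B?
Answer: -17/4 ≈ -4.2500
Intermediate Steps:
K(B) = -1/B + B/4 (K(B) = B*(¼) - 1/B = B/4 - 1/B = -1/B + B/4)
K(-1) - 1*5 = (-1/(-1) + (¼)*(-1)) - 1*5 = (-1*(-1) - ¼) - 5 = (1 - ¼) - 5 = ¾ - 5 = -17/4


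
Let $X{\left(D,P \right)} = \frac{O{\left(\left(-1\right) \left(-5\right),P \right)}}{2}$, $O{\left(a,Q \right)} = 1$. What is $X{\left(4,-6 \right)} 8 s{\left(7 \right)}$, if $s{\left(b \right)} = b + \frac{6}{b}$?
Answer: $\frac{220}{7} \approx 31.429$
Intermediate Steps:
$X{\left(D,P \right)} = \frac{1}{2}$ ($X{\left(D,P \right)} = 1 \cdot \frac{1}{2} = \frac{1}{2}$)
$X{\left(4,-6 \right)} 8 s{\left(7 \right)} = \frac{1}{2} \cdot 8 \left(7 + \frac{6}{7}\right) = 4 \left(7 + 6 \cdot \frac{1}{7}\right) = 4 \left(7 + \frac{6}{7}\right) = 4 \cdot \frac{55}{7} = \frac{220}{7}$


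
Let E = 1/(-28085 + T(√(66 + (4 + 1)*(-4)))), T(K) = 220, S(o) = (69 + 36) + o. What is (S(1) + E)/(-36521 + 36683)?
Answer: 984563/1504710 ≈ 0.65432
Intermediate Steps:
S(o) = 105 + o
E = -1/27865 (E = 1/(-28085 + 220) = 1/(-27865) = -1/27865 ≈ -3.5887e-5)
(S(1) + E)/(-36521 + 36683) = ((105 + 1) - 1/27865)/(-36521 + 36683) = (106 - 1/27865)/162 = (2953689/27865)*(1/162) = 984563/1504710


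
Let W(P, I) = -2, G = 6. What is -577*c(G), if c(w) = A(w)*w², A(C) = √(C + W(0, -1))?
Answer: -41544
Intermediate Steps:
A(C) = √(-2 + C) (A(C) = √(C - 2) = √(-2 + C))
c(w) = w²*√(-2 + w) (c(w) = √(-2 + w)*w² = w²*√(-2 + w))
-577*c(G) = -577*6²*√(-2 + 6) = -20772*√4 = -20772*2 = -577*72 = -41544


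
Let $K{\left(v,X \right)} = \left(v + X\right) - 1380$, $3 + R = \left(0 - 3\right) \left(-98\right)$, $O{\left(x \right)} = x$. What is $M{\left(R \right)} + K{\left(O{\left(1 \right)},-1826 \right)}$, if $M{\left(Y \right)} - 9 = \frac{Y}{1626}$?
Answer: $- \frac{1732135}{542} \approx -3195.8$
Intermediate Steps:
$R = 291$ ($R = -3 + \left(0 - 3\right) \left(-98\right) = -3 - -294 = -3 + 294 = 291$)
$K{\left(v,X \right)} = -1380 + X + v$ ($K{\left(v,X \right)} = \left(X + v\right) - 1380 = -1380 + X + v$)
$M{\left(Y \right)} = 9 + \frac{Y}{1626}$
$M{\left(R \right)} + K{\left(O{\left(1 \right)},-1826 \right)} = \left(9 + \frac{1}{1626} \cdot 291\right) - 3205 = \left(9 + \frac{97}{542}\right) - 3205 = \frac{4975}{542} - 3205 = - \frac{1732135}{542}$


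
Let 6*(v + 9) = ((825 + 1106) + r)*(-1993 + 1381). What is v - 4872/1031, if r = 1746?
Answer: -386694825/1031 ≈ -3.7507e+5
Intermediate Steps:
v = -375063 (v = -9 + (((825 + 1106) + 1746)*(-1993 + 1381))/6 = -9 + ((1931 + 1746)*(-612))/6 = -9 + (3677*(-612))/6 = -9 + (⅙)*(-2250324) = -9 - 375054 = -375063)
v - 4872/1031 = -375063 - 4872/1031 = -386694825/1031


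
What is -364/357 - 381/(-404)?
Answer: -1577/20604 ≈ -0.076539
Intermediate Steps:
-364/357 - 381/(-404) = -364*1/357 - 381*(-1/404) = -52/51 + 381/404 = -1577/20604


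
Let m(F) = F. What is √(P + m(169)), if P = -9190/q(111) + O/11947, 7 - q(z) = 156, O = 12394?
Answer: √734251621675429/1780103 ≈ 15.222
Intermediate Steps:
q(z) = -149 (q(z) = 7 - 1*156 = 7 - 156 = -149)
P = 111639636/1780103 (P = -9190/(-149) + 12394/11947 = -9190*(-1/149) + 12394*(1/11947) = 9190/149 + 12394/11947 = 111639636/1780103 ≈ 62.715)
√(P + m(169)) = √(111639636/1780103 + 169) = √(412477043/1780103) = √734251621675429/1780103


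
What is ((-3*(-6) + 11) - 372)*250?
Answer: -85750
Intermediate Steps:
((-3*(-6) + 11) - 372)*250 = ((18 + 11) - 372)*250 = (29 - 372)*250 = -343*250 = -85750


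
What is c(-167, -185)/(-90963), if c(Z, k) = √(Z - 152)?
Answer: -I*√319/90963 ≈ -0.00019635*I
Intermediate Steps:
c(Z, k) = √(-152 + Z)
c(-167, -185)/(-90963) = √(-152 - 167)/(-90963) = √(-319)*(-1/90963) = (I*√319)*(-1/90963) = -I*√319/90963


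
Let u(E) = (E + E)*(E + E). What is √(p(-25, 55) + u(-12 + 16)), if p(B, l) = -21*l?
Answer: I*√1091 ≈ 33.03*I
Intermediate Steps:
u(E) = 4*E² (u(E) = (2*E)*(2*E) = 4*E²)
√(p(-25, 55) + u(-12 + 16)) = √(-21*55 + 4*(-12 + 16)²) = √(-1155 + 4*4²) = √(-1155 + 4*16) = √(-1155 + 64) = √(-1091) = I*√1091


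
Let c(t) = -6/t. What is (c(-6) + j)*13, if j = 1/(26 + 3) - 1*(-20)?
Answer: 7930/29 ≈ 273.45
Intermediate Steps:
j = 581/29 (j = 1/29 + 20 = 581/29 ≈ 20.034)
(c(-6) + j)*13 = (-6/(-6) + 581/29)*13 = (-6*(-⅙) + 581/29)*13 = (1 + 581/29)*13 = (610/29)*13 = 7930/29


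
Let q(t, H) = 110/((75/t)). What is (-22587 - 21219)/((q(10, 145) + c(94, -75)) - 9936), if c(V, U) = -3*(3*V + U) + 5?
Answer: 9387/2258 ≈ 4.1572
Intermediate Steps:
q(t, H) = 22*t/15 (q(t, H) = 110*(t/75) = 22*t/15)
c(V, U) = 5 - 9*V - 3*U (c(V, U) = -3*(U + 3*V) + 5 = (-9*V - 3*U) + 5 = 5 - 9*V - 3*U)
(-22587 - 21219)/((q(10, 145) + c(94, -75)) - 9936) = (-22587 - 21219)/(((22/15)*10 + (5 - 9*94 - 3*(-75))) - 9936) = -43806/((44/3 + (5 - 846 + 225)) - 9936) = -43806/((44/3 - 616) - 9936) = -43806/(-1804/3 - 9936) = -43806/(-31612/3) = -43806*(-3/31612) = 9387/2258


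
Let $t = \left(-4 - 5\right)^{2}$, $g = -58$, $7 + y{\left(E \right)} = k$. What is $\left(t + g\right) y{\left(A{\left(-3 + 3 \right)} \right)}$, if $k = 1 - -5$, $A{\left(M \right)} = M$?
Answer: $-23$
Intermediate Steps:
$k = 6$ ($k = 1 + 5 = 6$)
$y{\left(E \right)} = -1$ ($y{\left(E \right)} = -7 + 6 = -1$)
$t = 81$ ($t = \left(-9\right)^{2} = 81$)
$\left(t + g\right) y{\left(A{\left(-3 + 3 \right)} \right)} = \left(81 - 58\right) \left(-1\right) = 23 \left(-1\right) = -23$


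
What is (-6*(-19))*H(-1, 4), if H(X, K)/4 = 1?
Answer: 456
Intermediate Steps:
H(X, K) = 4 (H(X, K) = 4*1 = 4)
(-6*(-19))*H(-1, 4) = -6*(-19)*4 = 114*4 = 456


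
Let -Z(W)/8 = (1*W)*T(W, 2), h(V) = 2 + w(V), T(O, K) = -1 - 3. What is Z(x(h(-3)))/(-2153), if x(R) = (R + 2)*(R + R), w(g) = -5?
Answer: -192/2153 ≈ -0.089178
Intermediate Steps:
T(O, K) = -4
h(V) = -3 (h(V) = 2 - 5 = -3)
x(R) = 2*R*(2 + R) (x(R) = (2 + R)*(2*R) = 2*R*(2 + R))
Z(W) = 32*W (Z(W) = -8*1*W*(-4) = -8*W*(-4) = -(-32)*W = 32*W)
Z(x(h(-3)))/(-2153) = (32*(2*(-3)*(2 - 3)))/(-2153) = -32*2*(-3)*(-1)/2153 = -32*6/2153 = -1/2153*192 = -192/2153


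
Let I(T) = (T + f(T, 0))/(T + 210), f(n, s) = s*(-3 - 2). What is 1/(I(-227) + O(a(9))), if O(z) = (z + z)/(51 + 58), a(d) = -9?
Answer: 1853/24437 ≈ 0.075828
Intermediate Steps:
f(n, s) = -5*s (f(n, s) = s*(-5) = -5*s)
I(T) = T/(210 + T) (I(T) = (T - 5*0)/(T + 210) = (T + 0)/(210 + T) = T/(210 + T))
O(z) = 2*z/109 (O(z) = (2*z)/109 = (2*z)*(1/109) = 2*z/109)
1/(I(-227) + O(a(9))) = 1/(-227/(210 - 227) + (2/109)*(-9)) = 1/(-227/(-17) - 18/109) = 1/(-227*(-1/17) - 18/109) = 1/(227/17 - 18/109) = 1/(24437/1853) = 1853/24437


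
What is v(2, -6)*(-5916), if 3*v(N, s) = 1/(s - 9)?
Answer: 1972/15 ≈ 131.47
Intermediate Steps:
v(N, s) = 1/(3*(-9 + s)) (v(N, s) = 1/(3*(s - 9)) = 1/(3*(-9 + s)))
v(2, -6)*(-5916) = (1/(3*(-9 - 6)))*(-5916) = ((⅓)/(-15))*(-5916) = ((⅓)*(-1/15))*(-5916) = -1/45*(-5916) = 1972/15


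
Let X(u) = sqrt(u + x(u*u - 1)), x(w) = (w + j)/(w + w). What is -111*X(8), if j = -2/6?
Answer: -37*sqrt(33726)/21 ≈ -323.57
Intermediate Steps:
j = -1/3 (j = -2*1/6 = -1/3 ≈ -0.33333)
x(w) = (-1/3 + w)/(2*w) (x(w) = (w - 1/3)/(w + w) = (-1/3 + w)/((2*w)) = (-1/3 + w)*(1/(2*w)) = (-1/3 + w)/(2*w))
X(u) = sqrt(u + (-4 + 3*u**2)/(6*(-1 + u**2))) (X(u) = sqrt(u + (-1 + 3*(u*u - 1))/(6*(u*u - 1))) = sqrt(u + (-1 + 3*(u**2 - 1))/(6*(u**2 - 1))) = sqrt(u + (-1 + 3*(-1 + u**2))/(6*(-1 + u**2))) = sqrt(u + (-1 + (-3 + 3*u**2))/(6*(-1 + u**2))) = sqrt(u + (-4 + 3*u**2)/(6*(-1 + u**2))))
-111*X(8) = -37*sqrt(6)*sqrt((-4 + 3*8**2 + 6*8*(-1 + 8**2))/(-1 + 8**2))/2 = -37*sqrt(6)*sqrt((-4 + 3*64 + 6*8*(-1 + 64))/(-1 + 64))/2 = -37*sqrt(6)*sqrt((-4 + 192 + 6*8*63)/63)/2 = -37*sqrt(6)*sqrt((-4 + 192 + 3024)/63)/2 = -37*sqrt(6)*sqrt((1/63)*3212)/2 = -37*sqrt(6)*sqrt(3212/63)/2 = -37*sqrt(6)*2*sqrt(5621)/21/2 = -37*sqrt(33726)/21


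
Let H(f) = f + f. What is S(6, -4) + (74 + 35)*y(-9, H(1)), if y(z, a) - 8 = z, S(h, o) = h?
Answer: -103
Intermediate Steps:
H(f) = 2*f
y(z, a) = 8 + z
S(6, -4) + (74 + 35)*y(-9, H(1)) = 6 + (74 + 35)*(8 - 9) = 6 + 109*(-1) = 6 - 109 = -103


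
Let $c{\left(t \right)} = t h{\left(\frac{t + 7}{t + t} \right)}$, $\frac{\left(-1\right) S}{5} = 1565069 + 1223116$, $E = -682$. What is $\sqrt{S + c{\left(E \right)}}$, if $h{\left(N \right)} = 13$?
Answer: $i \sqrt{13949791} \approx 3734.9 i$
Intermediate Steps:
$S = -13940925$ ($S = - 5 \left(1565069 + 1223116\right) = \left(-5\right) 2788185 = -13940925$)
$c{\left(t \right)} = 13 t$ ($c{\left(t \right)} = t 13 = 13 t$)
$\sqrt{S + c{\left(E \right)}} = \sqrt{-13940925 + 13 \left(-682\right)} = \sqrt{-13940925 - 8866} = \sqrt{-13949791} = i \sqrt{13949791}$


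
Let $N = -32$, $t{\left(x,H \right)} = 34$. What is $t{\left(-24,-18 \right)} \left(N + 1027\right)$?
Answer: $33830$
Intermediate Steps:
$t{\left(-24,-18 \right)} \left(N + 1027\right) = 34 \left(-32 + 1027\right) = 34 \cdot 995 = 33830$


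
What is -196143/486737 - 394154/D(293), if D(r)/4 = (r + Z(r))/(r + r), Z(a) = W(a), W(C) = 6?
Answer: -28105986297214/145534363 ≈ -1.9312e+5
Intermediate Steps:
Z(a) = 6
D(r) = 2*(6 + r)/r (D(r) = 4*((r + 6)/(r + r)) = 4*((6 + r)/((2*r))) = 4*((6 + r)*(1/(2*r))) = 4*((6 + r)/(2*r)) = 2*(6 + r)/r)
-196143/486737 - 394154/D(293) = -196143/486737 - 394154/(2 + 12/293) = -196143/486737 - 394154/598/293 = -196143/486737 - 394154*293/598 = -196143/486737 - 57743561/299 = -28105986297214/145534363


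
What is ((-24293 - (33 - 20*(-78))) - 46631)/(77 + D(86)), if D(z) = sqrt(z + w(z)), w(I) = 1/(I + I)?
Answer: -960415148/1004995 + 145034*sqrt(636099)/1004995 ≈ -840.54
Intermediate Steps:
w(I) = 1/(2*I)
D(z) = sqrt(z + 1/(2*z))
((-24293 - (33 - 20*(-78))) - 46631)/(77 + D(86)) = ((-24293 - (33 - 20*(-78))) - 46631)/(77 + sqrt(2/86 + 4*86)/2) = ((-24293 - (33 + 1560)) - 46631)/(77 + sqrt(2*(1/86) + 344)/2) = ((-24293 - 1*1593) - 46631)/(77 + sqrt(1/43 + 344)/2) = ((-24293 - 1593) - 46631)/(77 + sqrt(14793/43)/2) = (-25886 - 46631)/(77 + (sqrt(636099)/43)/2) = -72517/(77 + sqrt(636099)/86)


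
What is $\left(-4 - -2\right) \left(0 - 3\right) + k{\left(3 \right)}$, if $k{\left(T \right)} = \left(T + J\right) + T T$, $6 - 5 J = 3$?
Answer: $\frac{93}{5} \approx 18.6$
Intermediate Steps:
$J = \frac{3}{5}$ ($J = \frac{6}{5} - \frac{3}{5} = \frac{3}{5} \approx 0.6$)
$k{\left(T \right)} = \frac{3}{5} + T + T^{2}$ ($k{\left(T \right)} = \left(T + \frac{3}{5}\right) + T T = \left(\frac{3}{5} + T\right) + T^{2} = \frac{3}{5} + T + T^{2}$)
$\left(-4 - -2\right) \left(0 - 3\right) + k{\left(3 \right)} = \left(-4 - -2\right) \left(0 - 3\right) + \left(\frac{3}{5} + 3 + 3^{2}\right) = \left(-4 + 2\right) \left(0 - 3\right) + \left(\frac{3}{5} + 3 + 9\right) = \left(-2\right) \left(-3\right) + \frac{63}{5} = 6 + \frac{63}{5} = \frac{93}{5}$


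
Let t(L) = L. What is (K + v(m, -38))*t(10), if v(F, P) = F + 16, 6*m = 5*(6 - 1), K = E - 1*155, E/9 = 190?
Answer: 47255/3 ≈ 15752.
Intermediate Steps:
E = 1710 (E = 9*190 = 1710)
K = 1555 (K = 1710 - 1*155 = 1710 - 155 = 1555)
m = 25/6 (m = (5*(6 - 1))/6 = (5*5)/6 = (⅙)*25 = 25/6 ≈ 4.1667)
v(F, P) = 16 + F
(K + v(m, -38))*t(10) = (1555 + (16 + 25/6))*10 = (1555 + 121/6)*10 = (9451/6)*10 = 47255/3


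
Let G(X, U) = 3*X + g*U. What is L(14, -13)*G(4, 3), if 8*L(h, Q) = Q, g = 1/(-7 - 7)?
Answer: -2145/112 ≈ -19.152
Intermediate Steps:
g = -1/14 (g = 1/(-14) = -1/14 ≈ -0.071429)
L(h, Q) = Q/8
G(X, U) = 3*X - U/14
L(14, -13)*G(4, 3) = ((⅛)*(-13))*(3*4 - 1/14*3) = -13*(12 - 3/14)/8 = -13/8*165/14 = -2145/112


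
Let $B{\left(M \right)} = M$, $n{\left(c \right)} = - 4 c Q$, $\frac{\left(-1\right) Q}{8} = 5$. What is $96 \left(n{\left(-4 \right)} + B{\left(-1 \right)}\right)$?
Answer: $-61536$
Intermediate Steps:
$Q = -40$ ($Q = \left(-8\right) 5 = -40$)
$n{\left(c \right)} = 160 c$ ($n{\left(c \right)} = - 4 c \left(-40\right) = 160 c$)
$96 \left(n{\left(-4 \right)} + B{\left(-1 \right)}\right) = 96 \left(160 \left(-4\right) - 1\right) = 96 \left(-640 - 1\right) = 96 \left(-641\right) = -61536$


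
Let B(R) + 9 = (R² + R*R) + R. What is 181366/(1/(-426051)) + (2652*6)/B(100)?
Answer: -517484996459898/6697 ≈ -7.7271e+10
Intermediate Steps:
B(R) = -9 + R + 2*R² (B(R) = -9 + ((R² + R*R) + R) = -9 + ((R² + R²) + R) = -9 + (2*R² + R) = -9 + (R + 2*R²) = -9 + R + 2*R²)
181366/(1/(-426051)) + (2652*6)/B(100) = 181366/(1/(-426051)) + (2652*6)/(-9 + 100 + 2*100²) = 181366/(-1/426051) + 15912/(-9 + 100 + 2*10000) = 181366*(-426051) + 15912/(-9 + 100 + 20000) = -77271165666 + 15912/20091 = -77271165666 + 15912*(1/20091) = -77271165666 + 5304/6697 = -517484996459898/6697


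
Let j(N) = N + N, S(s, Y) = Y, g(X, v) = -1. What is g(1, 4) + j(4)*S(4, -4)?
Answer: -33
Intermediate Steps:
j(N) = 2*N
g(1, 4) + j(4)*S(4, -4) = -1 + (2*4)*(-4) = -1 + 8*(-4) = -1 - 32 = -33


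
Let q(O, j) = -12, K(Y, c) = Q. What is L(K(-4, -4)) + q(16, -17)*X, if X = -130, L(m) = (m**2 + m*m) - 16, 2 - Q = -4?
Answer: 1616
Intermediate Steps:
Q = 6 (Q = 2 - 1*(-4) = 2 + 4 = 6)
K(Y, c) = 6
L(m) = -16 + 2*m**2 (L(m) = (m**2 + m**2) - 16 = 2*m**2 - 16 = -16 + 2*m**2)
L(K(-4, -4)) + q(16, -17)*X = (-16 + 2*6**2) - 12*(-130) = (-16 + 2*36) + 1560 = (-16 + 72) + 1560 = 56 + 1560 = 1616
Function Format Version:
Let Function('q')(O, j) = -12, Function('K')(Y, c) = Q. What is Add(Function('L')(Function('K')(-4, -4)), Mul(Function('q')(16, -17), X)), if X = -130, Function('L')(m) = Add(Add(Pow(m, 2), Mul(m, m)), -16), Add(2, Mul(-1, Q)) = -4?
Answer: 1616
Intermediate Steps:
Q = 6 (Q = Add(2, Mul(-1, -4)) = Add(2, 4) = 6)
Function('K')(Y, c) = 6
Function('L')(m) = Add(-16, Mul(2, Pow(m, 2))) (Function('L')(m) = Add(Add(Pow(m, 2), Pow(m, 2)), -16) = Add(Mul(2, Pow(m, 2)), -16) = Add(-16, Mul(2, Pow(m, 2))))
Add(Function('L')(Function('K')(-4, -4)), Mul(Function('q')(16, -17), X)) = Add(Add(-16, Mul(2, Pow(6, 2))), Mul(-12, -130)) = Add(Add(-16, Mul(2, 36)), 1560) = Add(Add(-16, 72), 1560) = Add(56, 1560) = 1616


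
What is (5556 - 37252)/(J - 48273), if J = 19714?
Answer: 31696/28559 ≈ 1.1098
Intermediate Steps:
(5556 - 37252)/(J - 48273) = (5556 - 37252)/(19714 - 48273) = -31696/(-28559) = -31696*(-1/28559) = 31696/28559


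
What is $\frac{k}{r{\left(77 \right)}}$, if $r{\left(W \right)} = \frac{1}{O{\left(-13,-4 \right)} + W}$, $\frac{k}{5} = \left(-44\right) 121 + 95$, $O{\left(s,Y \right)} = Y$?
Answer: $-1908585$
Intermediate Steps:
$k = -26145$ ($k = 5 \left(\left(-44\right) 121 + 95\right) = 5 \left(-5324 + 95\right) = 5 \left(-5229\right) = -26145$)
$r{\left(W \right)} = \frac{1}{-4 + W}$
$\frac{k}{r{\left(77 \right)}} = - \frac{26145}{\frac{1}{-4 + 77}} = - \frac{26145}{\frac{1}{73}} = - 26145 \frac{1}{\frac{1}{73}} = \left(-26145\right) 73 = -1908585$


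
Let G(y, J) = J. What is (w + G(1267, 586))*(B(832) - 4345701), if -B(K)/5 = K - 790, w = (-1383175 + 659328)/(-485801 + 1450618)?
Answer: -2453957389946565/964817 ≈ -2.5434e+9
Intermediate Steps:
w = -723847/964817 ≈ -0.75024
B(K) = 3950 - 5*K (B(K) = -5*(K - 790) = -5*(-790 + K) = 3950 - 5*K)
(w + G(1267, 586))*(B(832) - 4345701) = (-723847/964817 + 586)*((3950 - 5*832) - 4345701) = 564658915*((3950 - 4160) - 4345701)/964817 = 564658915*(-210 - 4345701)/964817 = (564658915/964817)*(-4345911) = -2453957389946565/964817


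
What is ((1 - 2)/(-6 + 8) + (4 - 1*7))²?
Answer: 49/4 ≈ 12.250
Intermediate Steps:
((1 - 2)/(-6 + 8) + (4 - 1*7))² = (-1/2 + (4 - 7))² = (-1*½ - 3)² = (-½ - 3)² = (-7/2)² = 49/4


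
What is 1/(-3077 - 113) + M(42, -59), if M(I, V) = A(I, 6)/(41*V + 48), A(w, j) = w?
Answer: -136351/7563490 ≈ -0.018028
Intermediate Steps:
M(I, V) = I/(48 + 41*V) (M(I, V) = I/(41*V + 48) = I/(48 + 41*V))
1/(-3077 - 113) + M(42, -59) = 1/(-3077 - 113) + 42/(48 + 41*(-59)) = 1/(-3190) + 42/(48 - 2419) = -1/3190 + 42/(-2371) = -1/3190 + 42*(-1/2371) = -1/3190 - 42/2371 = -136351/7563490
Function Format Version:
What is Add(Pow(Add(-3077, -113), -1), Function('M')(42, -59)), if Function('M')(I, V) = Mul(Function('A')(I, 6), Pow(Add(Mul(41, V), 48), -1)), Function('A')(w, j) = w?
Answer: Rational(-136351, 7563490) ≈ -0.018028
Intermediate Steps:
Function('M')(I, V) = Mul(I, Pow(Add(48, Mul(41, V)), -1)) (Function('M')(I, V) = Mul(I, Pow(Add(Mul(41, V), 48), -1)) = Mul(I, Pow(Add(48, Mul(41, V)), -1)))
Add(Pow(Add(-3077, -113), -1), Function('M')(42, -59)) = Add(Pow(Add(-3077, -113), -1), Mul(42, Pow(Add(48, Mul(41, -59)), -1))) = Add(Pow(-3190, -1), Mul(42, Pow(Add(48, -2419), -1))) = Add(Rational(-1, 3190), Mul(42, Pow(-2371, -1))) = Add(Rational(-1, 3190), Mul(42, Rational(-1, 2371))) = Add(Rational(-1, 3190), Rational(-42, 2371)) = Rational(-136351, 7563490)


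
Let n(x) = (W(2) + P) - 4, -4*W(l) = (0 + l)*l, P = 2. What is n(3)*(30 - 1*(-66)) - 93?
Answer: -381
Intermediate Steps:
W(l) = -l²/4 (W(l) = -(0 + l)*l/4 = -l*l/4 = -l²/4)
n(x) = -3 (n(x) = (-¼*2² + 2) - 4 = (-¼*4 + 2) - 4 = (-1 + 2) - 4 = 1 - 4 = -3)
n(3)*(30 - 1*(-66)) - 93 = -3*(30 - 1*(-66)) - 93 = -3*(30 + 66) - 93 = -3*96 - 93 = -288 - 93 = -381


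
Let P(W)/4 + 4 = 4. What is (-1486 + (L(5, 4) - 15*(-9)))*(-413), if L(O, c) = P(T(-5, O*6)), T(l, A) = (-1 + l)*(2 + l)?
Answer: 557963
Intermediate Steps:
P(W) = 0 (P(W) = -16 + 4*4 = -16 + 16 = 0)
L(O, c) = 0
(-1486 + (L(5, 4) - 15*(-9)))*(-413) = (-1486 + (0 - 15*(-9)))*(-413) = (-1486 + (0 + 135))*(-413) = (-1486 + 135)*(-413) = -1351*(-413) = 557963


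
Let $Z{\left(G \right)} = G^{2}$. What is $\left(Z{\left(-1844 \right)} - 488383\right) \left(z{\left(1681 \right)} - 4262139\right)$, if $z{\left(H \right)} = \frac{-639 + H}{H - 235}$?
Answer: $- \frac{2991086270130376}{241} \approx -1.2411 \cdot 10^{13}$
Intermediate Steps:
$z{\left(H \right)} = \frac{-639 + H}{-235 + H}$
$\left(Z{\left(-1844 \right)} - 488383\right) \left(z{\left(1681 \right)} - 4262139\right) = \left(\left(-1844\right)^{2} - 488383\right) \left(\frac{-639 + 1681}{-235 + 1681} - 4262139\right) = \left(3400336 - 488383\right) \left(\frac{1}{1446} \cdot 1042 - 4262139\right) = 2911953 \left(\frac{1}{1446} \cdot 1042 - 4262139\right) = 2911953 \left(\frac{521}{723} - 4262139\right) = 2911953 \left(- \frac{3081525976}{723}\right) = - \frac{2991086270130376}{241}$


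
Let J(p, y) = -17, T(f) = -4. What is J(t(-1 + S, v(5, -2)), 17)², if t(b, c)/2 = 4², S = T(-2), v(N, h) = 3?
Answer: 289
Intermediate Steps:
S = -4
t(b, c) = 32 (t(b, c) = 2*4² = 2*16 = 32)
J(t(-1 + S, v(5, -2)), 17)² = (-17)² = 289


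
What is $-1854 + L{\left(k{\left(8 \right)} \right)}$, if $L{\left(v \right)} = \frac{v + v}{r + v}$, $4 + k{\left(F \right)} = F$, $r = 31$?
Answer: $- \frac{64882}{35} \approx -1853.8$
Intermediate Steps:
$k{\left(F \right)} = -4 + F$
$L{\left(v \right)} = \frac{2 v}{31 + v}$ ($L{\left(v \right)} = \frac{v + v}{31 + v} = \frac{2 v}{31 + v}$)
$-1854 + L{\left(k{\left(8 \right)} \right)} = -1854 + \frac{2 \left(-4 + 8\right)}{31 + \left(-4 + 8\right)} = -1854 + 2 \cdot 4 \frac{1}{31 + 4} = -1854 + 2 \cdot 4 \cdot \frac{1}{35} = -1854 + \frac{8}{35} = - \frac{64882}{35}$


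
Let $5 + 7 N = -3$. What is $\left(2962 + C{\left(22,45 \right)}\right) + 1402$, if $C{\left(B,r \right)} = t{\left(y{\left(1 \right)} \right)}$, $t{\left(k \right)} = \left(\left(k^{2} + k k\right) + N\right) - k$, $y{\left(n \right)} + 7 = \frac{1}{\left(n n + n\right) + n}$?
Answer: $\frac{280880}{63} \approx 4458.4$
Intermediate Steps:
$N = - \frac{8}{7}$ ($N = - \frac{5}{7} + \frac{1}{7} \left(-3\right) = - \frac{5}{7} - \frac{3}{7} = - \frac{8}{7} \approx -1.1429$)
$y{\left(n \right)} = -7 + \frac{1}{n^{2} + 2 n}$ ($y{\left(n \right)} = -7 + \frac{1}{\left(n n + n\right) + n} = -7 + \frac{1}{\left(n^{2} + n\right) + n} = -7 + \frac{1}{\left(n + n^{2}\right) + n} = -7 + \frac{1}{n^{2} + 2 n}$)
$t{\left(k \right)} = - \frac{8}{7} - k + 2 k^{2}$ ($t{\left(k \right)} = \left(\left(k^{2} + k k\right) - \frac{8}{7}\right) - k = \left(\left(k^{2} + k^{2}\right) - \frac{8}{7}\right) - k = \left(2 k^{2} - \frac{8}{7}\right) - k = \left(- \frac{8}{7} + 2 k^{2}\right) - k = - \frac{8}{7} - k + 2 k^{2}$)
$C{\left(B,r \right)} = \frac{5948}{63}$ ($C{\left(B,r \right)} = - \frac{8}{7} - \frac{1 - 14 - 7 \cdot 1^{2}}{1 \left(2 + 1\right)} + 2 \left(\frac{1 - 14 - 7 \cdot 1^{2}}{1 \left(2 + 1\right)}\right)^{2} = - \frac{8}{7} - 1 \cdot \frac{1}{3} \left(1 - 14 - 7\right) + 2 \left(1 \cdot \frac{1}{3} \left(1 - 14 - 7\right)\right)^{2} = - \frac{8}{7} - 1 \cdot \frac{1}{3} \left(-20\right) + 2 \left(1 \cdot \frac{1}{3} \left(-20\right)\right)^{2} = - \frac{8}{7} - - \frac{20}{3} + 2 \left(- \frac{20}{3}\right)^{2} = - \frac{8}{7} + \frac{20}{3} + 2 \cdot \frac{400}{9} = - \frac{8}{7} + \frac{20}{3} + \frac{800}{9} = \frac{5948}{63}$)
$\left(2962 + C{\left(22,45 \right)}\right) + 1402 = \left(2962 + \frac{5948}{63}\right) + 1402 = \frac{192554}{63} + 1402 = \frac{280880}{63}$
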